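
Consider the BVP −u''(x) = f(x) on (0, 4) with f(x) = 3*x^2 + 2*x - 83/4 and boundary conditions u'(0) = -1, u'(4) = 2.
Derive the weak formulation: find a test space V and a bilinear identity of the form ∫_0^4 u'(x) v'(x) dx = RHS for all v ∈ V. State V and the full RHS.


V = H^1(0, 4) (v unrestricted at boundary; u is determined up to an additive constant); weak form: ∫_0^4 u'v' dx = ∫_0^4 (3*x^2 + 2*x - 83/4) v dx + 2·v(4) + v(0) for all v ∈ V.

Multiply both sides by a test function v and integrate from 0 to 4:
  ∫_0^4 −u''(x) v(x) dx = ∫_0^4 f(x) v(x) dx.
Integrate the LHS by parts once:
  ∫_0^4 −u'' v dx = −[u'(x) v(x)]_0^4 + ∫_0^4 u'(x) v'(x) dx.
Thus ∫_0^4 u'(x) v'(x) dx = ∫_0^4 f(x) v(x) dx + [u'(x) v(x)]_0^4.
Choose V so that boundary terms are either known or forced to vanish.
u has inhomogeneous Neumann u'(0) = -1, u'(4) = 2. [u' v]_0^4 = (2)·v(4) − (-1)·v(0) = 2·v(4) + v(0). Take V = H^1(0, 4); boundary term becomes part of RHS.
Weak formulation: find u (satisfying any essential BC) such that ∫_0^4 u'(x) v'(x) dx = ∫_0^4 f v dx + 2·v(4) + v(0) for all v ∈ V (Neumann data are natural BCs: they enter the RHS as boundary terms).
Substituting f(x) = 3*x^2 + 2*x - 83/4, the right-hand side is ∫_0^4 (3*x^2 + 2*x - 83/4) v dx + 2·v(4) + v(0).
Compatibility check (pure Neumann): taking v ≡ 1 ∈ V gives 0 = ∫_0^4 f dx + (2) − (-1), i.e. ∫_0^4 f dx must equal u'(0) − u'(4) = -3. Indeed ∫_0^4 (3*x^2 + 2*x - 83/4) dx = -3, so the data are compatible. The solution is then unique only up to an additive constant (fix it e.g. by requiring ∫_0^4 u dx = 0).


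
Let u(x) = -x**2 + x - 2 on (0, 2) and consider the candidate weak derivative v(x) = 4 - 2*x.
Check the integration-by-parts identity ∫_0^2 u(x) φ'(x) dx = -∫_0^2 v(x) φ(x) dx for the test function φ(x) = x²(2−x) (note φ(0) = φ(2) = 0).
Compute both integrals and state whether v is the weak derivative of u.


LHS = 28/15, RHS = -32/15. No, v is not the weak derivative of u.

u(x) = -x**2 + x - 2, classical derivative u'(x) = 1 - 2*x.
φ(x) = x²(2−x), so φ'(x) = x*(4 - 3*x).
Note φ(0) = φ(2) = 0, so the boundary term u·φ vanishes.
LHS = ∫_0^2 u(x) φ'(x) dx = ∫_0^2 (3*x^4 - 7*x^3 + 10*x^2 - 8*x) dx. Term by term:
  ∫_0^2 3*x^4 dx = 96/5;  ∫_0^2 -7*x^3 dx = -28;  ∫_0^2 10*x^2 dx = 80/3;
  ∫_0^2 -8*x dx = -16.
Sum: 96/5 − 28 + 80/3 − 16 = 28/15.
So LHS = 28/15.
∫_0^2 v(x) φ(x) dx = ∫_0^2 (2*x^4 - 8*x^3 + 8*x^2) dx. Term by term:
  ∫_0^2 2*x^4 dx = 64/5;  ∫_0^2 -8*x^3 dx = -32;  ∫_0^2 8*x^2 dx = 64/3.
Sum: 64/5 − 32 + 64/3 = 32/15.
So RHS = -∫_0^2 v(x) φ(x) dx = -32/15.
LHS − RHS = 4 ≠ 0, so the identity fails.
(For a valid weak derivative the identity must hold for EVERY test function, in particular this one. The failure shows v is NOT the weak derivative of u.)
Correct weak derivative would be u'(x) = 1 - 2*x.


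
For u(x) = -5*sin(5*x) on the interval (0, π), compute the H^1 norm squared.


||u||_{H^1(0,π)}^2 = 325*π

u'(x) = -25*cos(5*x).
Expand u² and (u')² and integrate term by term on (0, π), using: for integers n ≥ 1, ∫_0^π sin²(nx) dx = ∫_0^π cos²(nx) dx = π/2; for n ≠ n', ∫_0^π sin(nx)sin(n'x) dx = ∫_0^π cos(nx)cos(n'x) dx = 0; and by product-to-sum, ∫_0^π sin(nx)cos(n'x) dx = ½∫_0^π [sin((n+n')x) + sin((n−n')x)] dx, which is 0 when n+n' is even and 2n/(n²−n'²) when n+n' is odd (it need not vanish on (0, π)).
  u² squared terms: (-5)²·∫sin(5x)² dx = 25·π/2 = 25*π/2.
  So ∫_0^π u² dx = 25*π/2.
  (u')² squared terms: (-25)²·∫cos(5x)² dx = 625·π/2 = 625*π/2.
  So ∫_0^π (u')² dx = 625*π/2.
||u||_{H^1}^2 = (25*π/2) + (625*π/2) = 325*π.


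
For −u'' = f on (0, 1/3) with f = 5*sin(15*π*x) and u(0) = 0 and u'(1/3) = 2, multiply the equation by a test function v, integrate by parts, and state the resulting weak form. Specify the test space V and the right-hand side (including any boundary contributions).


V = {v ∈ H^1(0, 1/3) : v(0) = 0} (test functions vanish at x = 0 where u is specified); weak form: ∫_0^1/3 u'v' dx = ∫_0^1/3 (5*sin(15*π*x)) v dx + 2·v(1/3) for all v ∈ V.

Multiply both sides by a test function v and integrate from 0 to 1/3:
  ∫_0^1/3 −u''(x) v(x) dx = ∫_0^1/3 f(x) v(x) dx.
Integrate the LHS by parts once:
  ∫_0^1/3 −u'' v dx = −[u'(x) v(x)]_0^1/3 + ∫_0^1/3 u'(x) v'(x) dx.
Thus ∫_0^1/3 u'(x) v'(x) dx = ∫_0^1/3 f(x) v(x) dx + [u'(x) v(x)]_0^1/3.
Choose V so that boundary terms are either known or forced to vanish.
Mixed BC: u(0) = 0 (Dirichlet) and u'(1/3) = 2 (Neumann). Define V = {v ∈ H^1(0, 1/3) : v(0) = 0}. Then [u' v]_0^1/3 = u'(1/3)·v(1/3) − u'(0)·0 = 2·v(1/3).
Weak formulation: find u (satisfying any essential BC) such that ∫_0^1/3 u'(x) v'(x) dx = ∫_0^1/3 f v dx + 2·v(1/3) for all v ∈ V (Dirichlet at 0 absorbed into V; Neumann datum at x = 1/3 contributes the boundary term).
Substituting f(x) = 5*sin(15*π*x), the right-hand side is ∫_0^1/3 (5*sin(15*π*x)) v dx + 2·v(1/3).


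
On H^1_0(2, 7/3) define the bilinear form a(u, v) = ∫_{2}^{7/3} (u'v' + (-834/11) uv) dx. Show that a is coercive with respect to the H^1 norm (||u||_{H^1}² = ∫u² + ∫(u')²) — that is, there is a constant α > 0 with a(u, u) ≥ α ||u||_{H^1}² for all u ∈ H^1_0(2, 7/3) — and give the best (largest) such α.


α = 3*(-278 + 33*π^2)/(11*(1 + 9*π^2))

Coercivity of a(·,·) on H^1_0(2, 7/3) means a(u, u) ≥ α ||u||_{H^1}² for every u ∈ H^1_0.
The interval has length L = 1/3, and Poincaré/coercivity depend only on L. Here a(u, u) = ∫(u')² + (-834/11)·∫u².
Here c = -834/11 < 0 with |c| < (π/L)² = 9*π^2, so coercivity still holds. The condition a(u,u) ≥ α||u||_{H^1}² reads (1−α)∫(u')² ≥ (α−c)∫u². Any admissible α is ≤ 1 (rapidly oscillating u have ∫u²/∫(u')² → 0), and α = 1 would force 0 ≥ (1−c)∫u², impossible since c < 1; so 1−α > 0. By the sharp Poincaré inequality on H^1_0 of an interval of length L, ∫(u')² ≥ (π/L)²∫u² with equality for the first sine mode sin(π(x−x₀)/L) (x₀ the left endpoint), so the inequality holds for all u iff (1−α)(π/L)² ≥ α − c, i.e. α ≤ ((π/L)² + c)/((π/L)² + 1) = (1 + c(L/π)²)/(1 + (L/π)²). (Direct route, valid since c ≤ 0: Poincaré gives c∫u² ≥ c(L/π)²∫(u')², so a(u,u) ≥ (1 + c(L/π)²)∫(u')², while ||u||_{H^1}² ≤ (1 + (L/π)²)∫(u')²; dividing yields the same α.) With (π/L)² = 9*π^2 and c = -834/11, the largest admissible constant is α = ((π/L)² + c)/((π/L)² + 1).
Simplifying, α = 3*(-278 + 33*π^2)/(11*(1 + 9*π^2)).


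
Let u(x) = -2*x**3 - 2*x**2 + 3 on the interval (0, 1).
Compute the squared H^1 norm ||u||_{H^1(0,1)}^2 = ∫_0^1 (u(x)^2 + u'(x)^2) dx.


||u||_{H^1}^2 = 614/21

The H^1 norm (squared) on an interval (0, L) is
  ||u||_{H^1}^2 = ∫_0^L u(x)^2 dx + ∫_0^L u'(x)^2 dx.
Compute u'(x) = -6*x**2 - 4*x.
Then u(x)^2 = 4*x**6 + 8*x**5 + 4*x**4 - 12*x**3 - 12*x**2 + 9 and u'(x)^2 = 36*x**4 + 48*x**3 + 16*x**2.
Integrate each monomial from 0 to 1 using ∫_0^1 c·x^n dx = c·1^(n+1)/(n+1):
  ∫_0^1 u(x)^2 dx = ∫_0^1 (4*x^6 + 8*x^5 + 4*x^4 - 12*x^3 - 12*x^2 + 9) dx. Term by term:
    ∫_0^1 4*x^6 dx = 4/7;  ∫_0^1 8*x^5 dx = 4/3;  ∫_0^1 4*x^4 dx = 4/5;
    ∫_0^1 -12*x^3 dx = -3;  ∫_0^1 -12*x^2 dx = -4;  ∫_0^1 9 dx = 9.
  Sum: 4/7 + 4/3 + 4/5 − 3 − 4 + 9 = 494/105.
  ∫_0^1 u'(x)^2 dx = ∫_0^1 (36*x^4 + 48*x^3 + 16*x^2) dx. Term by term:
    ∫_0^1 36*x^4 dx = 36/5;  ∫_0^1 48*x^3 dx = 12;  ∫_0^1 16*x^2 dx = 16/3.
  Sum: 36/5 + 12 + 16/3 = 368/15.
Adding: ||u||_{H^1}^2 = 494/105 + 368/15 = 614/21.


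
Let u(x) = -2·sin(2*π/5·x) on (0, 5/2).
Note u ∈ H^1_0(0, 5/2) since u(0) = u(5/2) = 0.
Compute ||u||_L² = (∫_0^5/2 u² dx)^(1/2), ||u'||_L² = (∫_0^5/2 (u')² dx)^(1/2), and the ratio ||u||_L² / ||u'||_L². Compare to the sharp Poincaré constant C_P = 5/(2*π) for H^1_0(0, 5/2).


||u||_L² / ||u'||_L² = 5/(2*π) = C_P.

u(x) = -2·sin(2*π/5·x), so u'(x) = -4*π*cos(2*π*x/5)/5.
Writing u(x) = A·sin(kπx/L) with A = -2 and k = 1, use ∫_0^L sin²(kπx/L) dx = L/2 and ∫_0^L cos²(kπx/L) dx = L/2.
u² = 4·sin²(2*π/5·x) and (u')² = 16*π^2/25·cos²(2*π/5·x), and each of sin², cos² integrates to L/2 = 5/4 over (0, 5/2).
∫_0^5/2 u² dx = 5, so ||u||_L² = sqrt(5).
∫_0^5/2 (u')² dx = 4*π^2/5, so ||u'||_L² = 2*sqrt(5)*π/5.
Ratio ||u||_L² / ||u'||_L² = 5/(2*π).
Sharp Poincaré constant on H^1_0(0, 5/2) is C_P = L/π = 5/(2*π), achieved by sin(2*π/5·x).
This is the k = 1 eigenfunction (up to amplitude), so the ratio equals the sharp Poincaré constant exactly.


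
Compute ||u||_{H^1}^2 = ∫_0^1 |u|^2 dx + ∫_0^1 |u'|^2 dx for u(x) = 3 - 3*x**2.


||u||_{H^1}^2 = 84/5

The H^1 norm (squared) on an interval (0, L) is
  ||u||_{H^1}^2 = ∫_0^L u(x)^2 dx + ∫_0^L u'(x)^2 dx.
Compute u'(x) = -6*x.
Then u(x)^2 = 9*x**4 - 18*x**2 + 9 and u'(x)^2 = 36*x**2.
Integrate each monomial from 0 to 1 using ∫_0^1 c·x^n dx = c·1^(n+1)/(n+1):
  ∫_0^1 u(x)^2 dx = ∫_0^1 (9*x^4 - 18*x^2 + 9) dx. Term by term:
    ∫_0^1 9*x^4 dx = 9/5;  ∫_0^1 -18*x^2 dx = -6;  ∫_0^1 9 dx = 9.
  Sum: 9/5 − 6 + 9 = 24/5.
  ∫_0^1 u'(x)^2 dx = ∫_0^1 (36*x^2) dx. Term by term:
    ∫_0^1 36*x^2 dx = 12.
Adding: ||u||_{H^1}^2 = 24/5 + 12 = 84/5.


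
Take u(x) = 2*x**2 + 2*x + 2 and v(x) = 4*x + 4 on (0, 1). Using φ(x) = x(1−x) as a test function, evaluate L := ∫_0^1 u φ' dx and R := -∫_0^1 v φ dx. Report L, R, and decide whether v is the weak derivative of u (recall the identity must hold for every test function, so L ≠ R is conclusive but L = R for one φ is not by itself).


LHS = -2/3, RHS = -1. No, v is not the weak derivative of u.

u(x) = 2*x**2 + 2*x + 2, classical derivative u'(x) = 4*x + 2.
φ(x) = x(1−x), so φ'(x) = 1 - 2*x.
Note φ(0) = φ(1) = 0, so the boundary term u·φ vanishes.
LHS = ∫_0^1 u(x) φ'(x) dx = ∫_0^1 (-4*x^3 - 2*x^2 - 2*x + 2) dx. Term by term:
  ∫_0^1 -4*x^3 dx = -1;  ∫_0^1 -2*x^2 dx = -2/3;  ∫_0^1 -2*x dx = -1;
  ∫_0^1 2 dx = 2.
Sum: -1 − 2/3 − 1 + 2 = -2/3.
So LHS = -2/3.
∫_0^1 v(x) φ(x) dx = ∫_0^1 (-4*x^3 + 4*x) dx. Term by term:
  ∫_0^1 -4*x^3 dx = -1;  ∫_0^1 4*x dx = 2.
Sum: -1 + 2 = 1.
So RHS = -∫_0^1 v(x) φ(x) dx = -1.
LHS − RHS = 1/3 ≠ 0, so the identity fails.
(For a valid weak derivative the identity must hold for EVERY test function, in particular this one. The failure shows v is NOT the weak derivative of u.)
Correct weak derivative would be u'(x) = 4*x + 2.


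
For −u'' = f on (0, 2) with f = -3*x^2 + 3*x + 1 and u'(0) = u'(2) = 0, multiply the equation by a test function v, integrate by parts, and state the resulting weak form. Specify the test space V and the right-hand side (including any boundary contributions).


V = H^1(0, 2) (no boundary constraint on v; u is determined up to an additive constant); weak form: ∫_0^2 u'v' dx = ∫_0^2 (-3*x^2 + 3*x + 1) v dx for all v ∈ V.

Multiply both sides by a test function v and integrate from 0 to 2:
  ∫_0^2 −u''(x) v(x) dx = ∫_0^2 f(x) v(x) dx.
Integrate the LHS by parts once:
  ∫_0^2 −u'' v dx = −[u'(x) v(x)]_0^2 + ∫_0^2 u'(x) v'(x) dx.
Thus ∫_0^2 u'(x) v'(x) dx = ∫_0^2 f(x) v(x) dx + [u'(x) v(x)]_0^2.
Choose V so that boundary terms are either known or forced to vanish.
u has homogeneous Neumann: u'(0) = u'(2) = 0. So [u' v]_0^2 = 0·v(2) − 0·v(0) = 0 for any v; take V = H^1(0, 2).
Weak formulation: find u (satisfying any essential BC) such that ∫_0^2 u'(x) v'(x) dx = ∫_0^2 f v dx for all v ∈ V (homogeneous Neumann, so boundary terms vanish).
Substituting f(x) = -3*x^2 + 3*x + 1, the right-hand side is ∫_0^2 (-3*x^2 + 3*x + 1) v dx.
Compatibility check (pure Neumann): taking v ≡ 1 ∈ V gives 0 = ∫_0^2 f dx + (0) − (0), i.e. ∫_0^2 f dx must equal u'(0) − u'(2) = 0. Indeed ∫_0^2 (-3*x^2 + 3*x + 1) dx = 0, so the data are compatible. The solution is then unique only up to an additive constant (fix it e.g. by requiring ∫_0^2 u dx = 0).


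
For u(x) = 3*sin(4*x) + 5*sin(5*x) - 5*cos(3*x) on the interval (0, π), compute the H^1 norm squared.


||u||_{H^1(0,π)}^2 = -2400/7 + 1053*π/2

u'(x) = 15*sin(3*x) + 12*cos(4*x) + 25*cos(5*x).
Expand u² and (u')² and integrate term by term on (0, π), using: for integers n ≥ 1, ∫_0^π sin²(nx) dx = ∫_0^π cos²(nx) dx = π/2; for n ≠ n', ∫_0^π sin(nx)sin(n'x) dx = ∫_0^π cos(nx)cos(n'x) dx = 0; and by product-to-sum, ∫_0^π sin(nx)cos(n'x) dx = ½∫_0^π [sin((n+n')x) + sin((n−n')x)] dx, which is 0 when n+n' is even and 2n/(n²−n'²) when n+n' is odd (it need not vanish on (0, π)).
  u² squared terms: (-5)²·∫cos(3x)² dx = 25·π/2 = 25*π/2;  (3)²·∫sin(4x)² dx = 9·π/2 = 9*π/2;  (5)²·∫sin(5x)² dx = 25·π/2 = 25*π/2.
  u² cross terms: 2·(-5)·(3)·∫cos(3x)·sin(4x) dx = -30·(8/7) = -240/7;  2·(-5)·(5)·∫cos(3x)·sin(5x) dx = -50·(0) = 0;  2·(3)·(5)·∫sin(4x)·sin(5x) dx = 30·(0) = 0.
  So ∫_0^π u² dx = 25*π/2 + 9*π/2 + 25*π/2 − 240/7 + 0 + 0 = -240/7 + 59*π/2.
  (u')² squared terms: (12)²·∫cos(4x)² dx = 144·π/2 = 72*π;  (15)²·∫sin(3x)² dx = 225·π/2 = 225*π/2;  (25)²·∫cos(5x)² dx = 625·π/2 = 625*π/2.
  (u')² cross terms: 2·(12)·(15)·∫cos(4x)·sin(3x) dx = 360·(-6/7) = -2160/7;  2·(12)·(25)·∫cos(4x)·cos(5x) dx = 600·(0) = 0;  2·(15)·(25)·∫sin(3x)·cos(5x) dx = 750·(0) = 0.
  So ∫_0^π (u')² dx = 72*π + 225*π/2 + 625*π/2 − 2160/7 + 0 + 0 = -2160/7 + 497*π.
||u||_{H^1}^2 = (-240/7 + 59*π/2) + (-2160/7 + 497*π) = -2400/7 + 1053*π/2.


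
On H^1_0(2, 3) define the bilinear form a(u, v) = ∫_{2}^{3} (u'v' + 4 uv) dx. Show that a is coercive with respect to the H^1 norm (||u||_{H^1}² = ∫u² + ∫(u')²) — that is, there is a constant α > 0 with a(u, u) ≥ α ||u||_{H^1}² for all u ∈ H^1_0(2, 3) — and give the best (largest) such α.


α = 1

Coercivity of a(·,·) on H^1_0(2, 3) means a(u, u) ≥ α ||u||_{H^1}² for every u ∈ H^1_0.
The interval has length L = 1, and Poincaré/coercivity depend only on L. Here a(u, u) = ∫(u')² + (4)·∫u².
Here c = 4 ≥ 1, so a(u,u) = ∫(u')² + c∫u² ≥ ∫(u')² + ∫u² = ||u||_{H^1}², i.e. α = 1 works. No larger α is possible: a(u,u) ≥ α||u||_{H^1}² means (1−α)∫(u')² ≥ (α−c)∫u², and for the modes u_n = sin(nπ(x−x₀)/L) (x₀ the left endpoint) one has ∫u_n²/∫(u_n')² = (L/(nπ))² → 0, so a(u_n,u_n)/||u_n||_{H^1}² → 1. Hence the optimal constant is α = 1.
Therefore α = 1.


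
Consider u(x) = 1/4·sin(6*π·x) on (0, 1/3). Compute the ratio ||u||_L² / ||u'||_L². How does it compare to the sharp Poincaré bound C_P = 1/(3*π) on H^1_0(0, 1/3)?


||u||_L² / ||u'||_L² = 1/(6*π) < C_P = 1/(3*π).

u(x) = 1/4·sin(6*π·x), so u'(x) = 3*π*cos(6*π*x)/2.
Writing u(x) = A·sin(kπx/L) with A = 1/4 and k = 2, use ∫_0^L sin²(kπx/L) dx = L/2 and ∫_0^L cos²(kπx/L) dx = L/2.
u² = 1/16·sin²(6*π·x) and (u')² = 9*π^2/4·cos²(6*π·x), and each of sin², cos² integrates to L/2 = 1/6 over (0, 1/3).
∫_0^1/3 u² dx = 1/96, so ||u||_L² = sqrt(6)/24.
∫_0^1/3 (u')² dx = 3*π^2/8, so ||u'||_L² = sqrt(6)*π/4.
Ratio ||u||_L² / ||u'||_L² = 1/(6*π).
Sharp Poincaré constant on H^1_0(0, 1/3) is C_P = L/π = 1/(3*π), achieved by sin(3*π·x).
This is the k = 2 harmonic; the ratio L/(kπ) is strictly less than C_P = L/π, consistent with the sharp inequality ||u||_L² ≤ C_P ||u'||_L².


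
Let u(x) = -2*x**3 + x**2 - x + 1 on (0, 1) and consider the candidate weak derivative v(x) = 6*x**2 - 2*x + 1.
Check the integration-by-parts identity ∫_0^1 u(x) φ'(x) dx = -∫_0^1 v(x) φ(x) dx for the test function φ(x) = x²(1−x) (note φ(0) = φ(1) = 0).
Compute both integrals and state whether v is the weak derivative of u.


LHS = 11/60, RHS = -11/60. No, v is not the weak derivative of u.

u(x) = -2*x**3 + x**2 - x + 1, classical derivative u'(x) = -6*x**2 + 2*x - 1.
φ(x) = x²(1−x), so φ'(x) = x*(2 - 3*x).
Note φ(0) = φ(1) = 0, so the boundary term u·φ vanishes.
LHS = ∫_0^1 u(x) φ'(x) dx = ∫_0^1 (6*x^5 - 7*x^4 + 5*x^3 - 5*x^2 + 2*x) dx. Term by term:
  ∫_0^1 6*x^5 dx = 1;  ∫_0^1 -7*x^4 dx = -7/5;  ∫_0^1 5*x^3 dx = 5/4;
  ∫_0^1 -5*x^2 dx = -5/3;  ∫_0^1 2*x dx = 1.
Sum: 1 − 7/5 + 5/4 − 5/3 + 1 = 11/60.
So LHS = 11/60.
∫_0^1 v(x) φ(x) dx = ∫_0^1 (-6*x^5 + 8*x^4 - 3*x^3 + x^2) dx. Term by term:
  ∫_0^1 -6*x^5 dx = -1;  ∫_0^1 8*x^4 dx = 8/5;  ∫_0^1 -3*x^3 dx = -3/4;
  ∫_0^1 x^2 dx = 1/3.
Sum: -1 + 8/5 − 3/4 + 1/3 = 11/60.
So RHS = -∫_0^1 v(x) φ(x) dx = -11/60.
LHS − RHS = 11/30 ≠ 0, so the identity fails.
(For a valid weak derivative the identity must hold for EVERY test function, in particular this one. The failure shows v is NOT the weak derivative of u.)
Correct weak derivative would be u'(x) = -6*x**2 + 2*x - 1.


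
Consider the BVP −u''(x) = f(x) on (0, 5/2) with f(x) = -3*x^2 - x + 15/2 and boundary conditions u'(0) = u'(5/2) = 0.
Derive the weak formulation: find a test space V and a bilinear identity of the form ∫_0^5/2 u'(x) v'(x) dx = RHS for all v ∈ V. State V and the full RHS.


V = H^1(0, 5/2) (no boundary constraint on v; u is determined up to an additive constant); weak form: ∫_0^5/2 u'v' dx = ∫_0^5/2 (-3*x^2 - x + 15/2) v dx for all v ∈ V.

Multiply both sides by a test function v and integrate from 0 to 5/2:
  ∫_0^5/2 −u''(x) v(x) dx = ∫_0^5/2 f(x) v(x) dx.
Integrate the LHS by parts once:
  ∫_0^5/2 −u'' v dx = −[u'(x) v(x)]_0^5/2 + ∫_0^5/2 u'(x) v'(x) dx.
Thus ∫_0^5/2 u'(x) v'(x) dx = ∫_0^5/2 f(x) v(x) dx + [u'(x) v(x)]_0^5/2.
Choose V so that boundary terms are either known or forced to vanish.
u has homogeneous Neumann: u'(0) = u'(5/2) = 0. So [u' v]_0^5/2 = 0·v(5/2) − 0·v(0) = 0 for any v; take V = H^1(0, 5/2).
Weak formulation: find u (satisfying any essential BC) such that ∫_0^5/2 u'(x) v'(x) dx = ∫_0^5/2 f v dx for all v ∈ V (homogeneous Neumann, so boundary terms vanish).
Substituting f(x) = -3*x^2 - x + 15/2, the right-hand side is ∫_0^5/2 (-3*x^2 - x + 15/2) v dx.
Compatibility check (pure Neumann): taking v ≡ 1 ∈ V gives 0 = ∫_0^5/2 f dx + (0) − (0), i.e. ∫_0^5/2 f dx must equal u'(0) − u'(5/2) = 0. Indeed ∫_0^5/2 (-3*x^2 - x + 15/2) dx = 0, so the data are compatible. The solution is then unique only up to an additive constant (fix it e.g. by requiring ∫_0^5/2 u dx = 0).


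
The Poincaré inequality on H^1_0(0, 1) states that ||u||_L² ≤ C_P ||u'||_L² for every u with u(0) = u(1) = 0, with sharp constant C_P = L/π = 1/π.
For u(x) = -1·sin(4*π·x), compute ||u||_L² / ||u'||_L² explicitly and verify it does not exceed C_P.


||u||_L² / ||u'||_L² = 1/(4*π) < C_P = 1/π.

u(x) = -1·sin(4*π·x), so u'(x) = -4*π*cos(4*π*x).
Writing u(x) = A·sin(kπx/L) with A = -1 and k = 4, use ∫_0^L sin²(kπx/L) dx = L/2 and ∫_0^L cos²(kπx/L) dx = L/2.
u² = 1·sin²(4*π·x) and (u')² = 16*π^2·cos²(4*π·x), and each of sin², cos² integrates to L/2 = 1/2 over (0, 1).
∫_0^1 u² dx = 1/2, so ||u||_L² = sqrt(2)/2.
∫_0^1 (u')² dx = 8*π^2, so ||u'||_L² = 2*sqrt(2)*π.
Ratio ||u||_L² / ||u'||_L² = 1/(4*π).
Sharp Poincaré constant on H^1_0(0, 1) is C_P = L/π = 1/π, achieved by sin(π·x).
This is the k = 4 harmonic; the ratio L/(kπ) is strictly less than C_P = L/π, consistent with the sharp inequality ||u||_L² ≤ C_P ||u'||_L².


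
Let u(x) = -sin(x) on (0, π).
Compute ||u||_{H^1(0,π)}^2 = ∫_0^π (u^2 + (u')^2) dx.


||u||_{H^1(0,π)}^2 = π

u'(x) = -cos(x).
Expand u² and (u')² and integrate term by term on (0, π), using: for integers n ≥ 1, ∫_0^π sin²(nx) dx = ∫_0^π cos²(nx) dx = π/2; for n ≠ n', ∫_0^π sin(nx)sin(n'x) dx = ∫_0^π cos(nx)cos(n'x) dx = 0; and by product-to-sum, ∫_0^π sin(nx)cos(n'x) dx = ½∫_0^π [sin((n+n')x) + sin((n−n')x)] dx, which is 0 when n+n' is even and 2n/(n²−n'²) when n+n' is odd (it need not vanish on (0, π)).
  u² squared terms: (-1)²·∫sin(x)² dx = 1·π/2 = π/2.
  So ∫_0^π u² dx = π/2.
  (u')² squared terms: (-1)²·∫cos(x)² dx = 1·π/2 = π/2.
  So ∫_0^π (u')² dx = π/2.
||u||_{H^1}^2 = (π/2) + (π/2) = π.


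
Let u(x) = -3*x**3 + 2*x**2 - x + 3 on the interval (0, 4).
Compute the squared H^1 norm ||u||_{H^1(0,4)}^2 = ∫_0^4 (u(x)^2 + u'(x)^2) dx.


||u||_{H^1}^2 = 2774584/105

The H^1 norm (squared) on an interval (0, L) is
  ||u||_{H^1}^2 = ∫_0^L u(x)^2 dx + ∫_0^L u'(x)^2 dx.
Compute u'(x) = -9*x**2 + 4*x - 1.
Then u(x)^2 = 9*x**6 - 12*x**5 + 10*x**4 - 22*x**3 + 13*x**2 - 6*x + 9 and u'(x)^2 = 81*x**4 - 72*x**3 + 34*x**2 - 8*x + 1.
Integrate each monomial from 0 to 4 using ∫_0^4 c·x^n dx = c·4^(n+1)/(n+1):
  ∫_0^4 u(x)^2 dx = ∫_0^4 (9*x^6 - 12*x^5 + 10*x^4 - 22*x^3 + 13*x^2 - 6*x + 9) dx. Term by term:
    ∫_0^4 9*x^6 dx = 147456/7;  ∫_0^4 -12*x^5 dx = -8192;  ∫_0^4 10*x^4 dx = 2048;
    ∫_0^4 -22*x^3 dx = -1408;  ∫_0^4 13*x^2 dx = 832/3;  ∫_0^4 -6*x dx = -48;
    ∫_0^4 9 dx = 36.
  Sum: 147456/7 − 8192 + 2048 − 1408 + 832/3 − 48 + 36 = 289348/21.
  ∫_0^4 u'(x)^2 dx = ∫_0^4 (81*x^4 - 72*x^3 + 34*x^2 - 8*x + 1) dx. Term by term:
    ∫_0^4 81*x^4 dx = 82944/5;  ∫_0^4 -72*x^3 dx = -4608;  ∫_0^4 34*x^2 dx = 2176/3;
    ∫_0^4 -8*x dx = -64;  ∫_0^4 1 dx = 4.
  Sum: 82944/5 − 4608 + 2176/3 − 64 + 4 = 189692/15.
Adding: ||u||_{H^1}^2 = 289348/21 + 189692/15 = 2774584/105.


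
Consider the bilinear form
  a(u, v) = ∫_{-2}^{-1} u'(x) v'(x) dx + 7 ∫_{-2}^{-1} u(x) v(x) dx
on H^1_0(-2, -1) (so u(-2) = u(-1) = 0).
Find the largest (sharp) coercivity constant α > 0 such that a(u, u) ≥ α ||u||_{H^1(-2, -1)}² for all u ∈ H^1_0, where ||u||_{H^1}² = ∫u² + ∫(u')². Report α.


α = 1

Coercivity of a(·,·) on H^1_0(-2, -1) means a(u, u) ≥ α ||u||_{H^1}² for every u ∈ H^1_0.
The interval has length L = 1, and Poincaré/coercivity depend only on L. Here a(u, u) = ∫(u')² + (7)·∫u².
Here c = 7 ≥ 1, so a(u,u) = ∫(u')² + c∫u² ≥ ∫(u')² + ∫u² = ||u||_{H^1}², i.e. α = 1 works. No larger α is possible: a(u,u) ≥ α||u||_{H^1}² means (1−α)∫(u')² ≥ (α−c)∫u², and for the modes u_n = sin(nπ(x−x₀)/L) (x₀ the left endpoint) one has ∫u_n²/∫(u_n')² = (L/(nπ))² → 0, so a(u_n,u_n)/||u_n||_{H^1}² → 1. Hence the optimal constant is α = 1.
Therefore α = 1.


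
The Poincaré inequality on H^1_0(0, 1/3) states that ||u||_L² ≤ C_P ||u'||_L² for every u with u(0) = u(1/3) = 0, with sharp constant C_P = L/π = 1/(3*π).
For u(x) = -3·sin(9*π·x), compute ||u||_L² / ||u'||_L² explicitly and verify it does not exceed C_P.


||u||_L² / ||u'||_L² = 1/(9*π) < C_P = 1/(3*π).

u(x) = -3·sin(9*π·x), so u'(x) = -27*π*cos(9*π*x).
Writing u(x) = A·sin(kπx/L) with A = -3 and k = 3, use ∫_0^L sin²(kπx/L) dx = L/2 and ∫_0^L cos²(kπx/L) dx = L/2.
u² = 9·sin²(9*π·x) and (u')² = 729*π^2·cos²(9*π·x), and each of sin², cos² integrates to L/2 = 1/6 over (0, 1/3).
∫_0^1/3 u² dx = 3/2, so ||u||_L² = sqrt(6)/2.
∫_0^1/3 (u')² dx = 243*π^2/2, so ||u'||_L² = 9*sqrt(6)*π/2.
Ratio ||u||_L² / ||u'||_L² = 1/(9*π).
Sharp Poincaré constant on H^1_0(0, 1/3) is C_P = L/π = 1/(3*π), achieved by sin(3*π·x).
This is the k = 3 harmonic; the ratio L/(kπ) is strictly less than C_P = L/π, consistent with the sharp inequality ||u||_L² ≤ C_P ||u'||_L².


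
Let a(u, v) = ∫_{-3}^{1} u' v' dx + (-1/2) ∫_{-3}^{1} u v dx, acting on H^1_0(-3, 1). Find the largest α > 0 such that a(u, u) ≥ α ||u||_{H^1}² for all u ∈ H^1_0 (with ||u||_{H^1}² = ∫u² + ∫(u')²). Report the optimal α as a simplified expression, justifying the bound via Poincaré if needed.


α = (-8 + π^2)/(π^2 + 16)

Coercivity of a(·,·) on H^1_0(-3, 1) means a(u, u) ≥ α ||u||_{H^1}² for every u ∈ H^1_0.
The interval has length L = 4, and Poincaré/coercivity depend only on L. Here a(u, u) = ∫(u')² + (-1/2)·∫u².
Here c = -1/2 < 0 with |c| < (π/L)² = π^2/16, so coercivity still holds. The condition a(u,u) ≥ α||u||_{H^1}² reads (1−α)∫(u')² ≥ (α−c)∫u². Any admissible α is ≤ 1 (rapidly oscillating u have ∫u²/∫(u')² → 0), and α = 1 would force 0 ≥ (1−c)∫u², impossible since c < 1; so 1−α > 0. By the sharp Poincaré inequality on H^1_0 of an interval of length L, ∫(u')² ≥ (π/L)²∫u² with equality for the first sine mode sin(π(x−x₀)/L) (x₀ the left endpoint), so the inequality holds for all u iff (1−α)(π/L)² ≥ α − c, i.e. α ≤ ((π/L)² + c)/((π/L)² + 1) = (1 + c(L/π)²)/(1 + (L/π)²). (Direct route, valid since c ≤ 0: Poincaré gives c∫u² ≥ c(L/π)²∫(u')², so a(u,u) ≥ (1 + c(L/π)²)∫(u')², while ||u||_{H^1}² ≤ (1 + (L/π)²)∫(u')²; dividing yields the same α.) With (π/L)² = π^2/16 and c = -1/2, the largest admissible constant is α = ((π/L)² + c)/((π/L)² + 1).
Simplifying, α = (-8 + π^2)/(π^2 + 16).


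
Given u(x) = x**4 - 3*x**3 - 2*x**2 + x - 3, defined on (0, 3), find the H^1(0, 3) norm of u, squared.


||u||_{H^1}^2 = 14847/20

The H^1 norm (squared) on an interval (0, L) is
  ||u||_{H^1}^2 = ∫_0^L u(x)^2 dx + ∫_0^L u'(x)^2 dx.
Compute u'(x) = 4*x**3 - 9*x**2 - 4*x + 1.
Then u(x)^2 = x**8 - 6*x**7 + 5*x**6 + 14*x**5 - 8*x**4 + 14*x**3 + 13*x**2 - 6*x + 9 and u'(x)^2 = 16*x**6 - 72*x**5 + 49*x**4 + 80*x**3 - 2*x**2 - 8*x + 1.
Integrate each monomial from 0 to 3 using ∫_0^3 c·x^n dx = c·3^(n+1)/(n+1):
  ∫_0^3 u(x)^2 dx = ∫_0^3 (x^8 - 6*x^7 + 5*x^6 + 14*x^5 - 8*x^4 + 14*x^3 + 13*x^2 - 6*x + 9) dx. Term by term:
    ∫_0^3 x^8 dx = 2187;  ∫_0^3 -6*x^7 dx = -19683/4;  ∫_0^3 5*x^6 dx = 10935/7;
    ∫_0^3 14*x^5 dx = 1701;  ∫_0^3 -8*x^4 dx = -1944/5;  ∫_0^3 14*x^3 dx = 567/2;
    ∫_0^3 13*x^2 dx = 117;  ∫_0^3 -6*x dx = -27;  ∫_0^3 9 dx = 27.
  Sum: 2187 − 19683/4 + 10935/7 + 1701 − 1944/5 + 567/2 + 117 − 27 + 27 = 75753/140.
  ∫_0^3 u'(x)^2 dx = ∫_0^3 (16*x^6 - 72*x^5 + 49*x^4 + 80*x^3 - 2*x^2 - 8*x + 1) dx. Term by term:
    ∫_0^3 16*x^6 dx = 34992/7;  ∫_0^3 -72*x^5 dx = -8748;  ∫_0^3 49*x^4 dx = 11907/5;
    ∫_0^3 80*x^3 dx = 1620;  ∫_0^3 -2*x^2 dx = -18;  ∫_0^3 -8*x dx = -36;
    ∫_0^3 1 dx = 3.
  Sum: 34992/7 − 8748 + 11907/5 + 1620 − 18 − 36 + 3 = 7044/35.
Adding: ||u||_{H^1}^2 = 75753/140 + 7044/35 = 14847/20.


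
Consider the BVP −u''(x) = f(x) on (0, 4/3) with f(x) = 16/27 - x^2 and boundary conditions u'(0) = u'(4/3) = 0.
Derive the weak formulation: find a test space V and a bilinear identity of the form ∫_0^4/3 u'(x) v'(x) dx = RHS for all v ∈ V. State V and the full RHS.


V = H^1(0, 4/3) (no boundary constraint on v; u is determined up to an additive constant); weak form: ∫_0^4/3 u'v' dx = ∫_0^4/3 (16/27 - x^2) v dx for all v ∈ V.

Multiply both sides by a test function v and integrate from 0 to 4/3:
  ∫_0^4/3 −u''(x) v(x) dx = ∫_0^4/3 f(x) v(x) dx.
Integrate the LHS by parts once:
  ∫_0^4/3 −u'' v dx = −[u'(x) v(x)]_0^4/3 + ∫_0^4/3 u'(x) v'(x) dx.
Thus ∫_0^4/3 u'(x) v'(x) dx = ∫_0^4/3 f(x) v(x) dx + [u'(x) v(x)]_0^4/3.
Choose V so that boundary terms are either known or forced to vanish.
u has homogeneous Neumann: u'(0) = u'(4/3) = 0. So [u' v]_0^4/3 = 0·v(4/3) − 0·v(0) = 0 for any v; take V = H^1(0, 4/3).
Weak formulation: find u (satisfying any essential BC) such that ∫_0^4/3 u'(x) v'(x) dx = ∫_0^4/3 f v dx for all v ∈ V (homogeneous Neumann, so boundary terms vanish).
Substituting f(x) = 16/27 - x^2, the right-hand side is ∫_0^4/3 (16/27 - x^2) v dx.
Compatibility check (pure Neumann): taking v ≡ 1 ∈ V gives 0 = ∫_0^4/3 f dx + (0) − (0), i.e. ∫_0^4/3 f dx must equal u'(0) − u'(4/3) = 0. Indeed ∫_0^4/3 (16/27 - x^2) dx = 0, so the data are compatible. The solution is then unique only up to an additive constant (fix it e.g. by requiring ∫_0^4/3 u dx = 0).


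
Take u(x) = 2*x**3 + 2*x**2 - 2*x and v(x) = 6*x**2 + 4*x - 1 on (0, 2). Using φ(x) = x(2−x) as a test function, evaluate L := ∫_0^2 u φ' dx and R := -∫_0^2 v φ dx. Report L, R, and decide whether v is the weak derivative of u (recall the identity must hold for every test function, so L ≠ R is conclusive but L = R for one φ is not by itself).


LHS = -184/15, RHS = -68/5. No, v is not the weak derivative of u.

u(x) = 2*x**3 + 2*x**2 - 2*x, classical derivative u'(x) = 6*x**2 + 4*x - 2.
φ(x) = x(2−x), so φ'(x) = 2 - 2*x.
Note φ(0) = φ(2) = 0, so the boundary term u·φ vanishes.
LHS = ∫_0^2 u(x) φ'(x) dx = ∫_0^2 (-4*x^4 + 8*x^2 - 4*x) dx. Term by term:
  ∫_0^2 -4*x^4 dx = -128/5;  ∫_0^2 8*x^2 dx = 64/3;  ∫_0^2 -4*x dx = -8.
Sum: -128/5 + 64/3 − 8 = -184/15.
So LHS = -184/15.
∫_0^2 v(x) φ(x) dx = ∫_0^2 (-6*x^4 + 8*x^3 + 9*x^2 - 2*x) dx. Term by term:
  ∫_0^2 -6*x^4 dx = -192/5;  ∫_0^2 8*x^3 dx = 32;  ∫_0^2 9*x^2 dx = 24;
  ∫_0^2 -2*x dx = -4.
Sum: -192/5 + 32 + 24 − 4 = 68/5.
So RHS = -∫_0^2 v(x) φ(x) dx = -68/5.
LHS − RHS = 4/3 ≠ 0, so the identity fails.
(For a valid weak derivative the identity must hold for EVERY test function, in particular this one. The failure shows v is NOT the weak derivative of u.)
Correct weak derivative would be u'(x) = 6*x**2 + 4*x - 2.


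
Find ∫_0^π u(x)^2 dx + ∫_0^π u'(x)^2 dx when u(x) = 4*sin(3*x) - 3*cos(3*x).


||u||_{H^1(0,π)}^2 = 125*π

u'(x) = 9*sin(3*x) + 12*cos(3*x).
Expand u² and (u')² and integrate term by term on (0, π), using: for integers n ≥ 1, ∫_0^π sin²(nx) dx = ∫_0^π cos²(nx) dx = π/2; for n ≠ n', ∫_0^π sin(nx)sin(n'x) dx = ∫_0^π cos(nx)cos(n'x) dx = 0; and by product-to-sum, ∫_0^π sin(nx)cos(n'x) dx = ½∫_0^π [sin((n+n')x) + sin((n−n')x)] dx, which is 0 when n+n' is even and 2n/(n²−n'²) when n+n' is odd (it need not vanish on (0, π)).
  u² squared terms: (-3)²·∫cos(3x)² dx = 9·π/2 = 9*π/2;  (4)²·∫sin(3x)² dx = 16·π/2 = 8*π.
  u² cross terms: 2·(-3)·(4)·∫cos(3x)·sin(3x) dx = -24·(0) = 0.
  So ∫_0^π u² dx = 9*π/2 + 8*π + 0 = 25*π/2.
  (u')² squared terms: (9)²·∫sin(3x)² dx = 81·π/2 = 81*π/2;  (12)²·∫cos(3x)² dx = 144·π/2 = 72*π.
  (u')² cross terms: 2·(9)·(12)·∫sin(3x)·cos(3x) dx = 216·(0) = 0.
  So ∫_0^π (u')² dx = 81*π/2 + 72*π + 0 = 225*π/2.
||u||_{H^1}^2 = (25*π/2) + (225*π/2) = 125*π.


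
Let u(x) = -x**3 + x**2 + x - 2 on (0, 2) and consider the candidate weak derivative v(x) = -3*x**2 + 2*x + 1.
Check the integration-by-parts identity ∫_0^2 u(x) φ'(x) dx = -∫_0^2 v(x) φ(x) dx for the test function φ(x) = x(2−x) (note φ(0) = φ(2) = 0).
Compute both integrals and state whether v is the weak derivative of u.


LHS = 4/5, RHS = 4/5. Yes, v = u' weakly.

u(x) = -x**3 + x**2 + x - 2, classical derivative u'(x) = -3*x**2 + 2*x + 1.
φ(x) = x(2−x), so φ'(x) = 2 - 2*x.
Note φ(0) = φ(2) = 0, so the boundary term u·φ vanishes.
LHS = ∫_0^2 u(x) φ'(x) dx = ∫_0^2 (2*x^4 - 4*x^3 + 6*x - 4) dx. Term by term:
  ∫_0^2 2*x^4 dx = 64/5;  ∫_0^2 -4*x^3 dx = -16;  ∫_0^2 6*x dx = 12;
  ∫_0^2 -4 dx = -8.
Sum: 64/5 − 16 + 12 − 8 = 4/5.
So LHS = 4/5.
∫_0^2 v(x) φ(x) dx = ∫_0^2 (3*x^4 - 8*x^3 + 3*x^2 + 2*x) dx. Term by term:
  ∫_0^2 3*x^4 dx = 96/5;  ∫_0^2 -8*x^3 dx = -32;  ∫_0^2 3*x^2 dx = 8;
  ∫_0^2 2*x dx = 4.
Sum: 96/5 − 32 + 8 + 4 = -4/5.
So RHS = -∫_0^2 v(x) φ(x) dx = 4/5.
LHS = RHS, so the identity holds for this test φ.
Moreover u is smooth here and v(x) = u'(x) = -3*x**2 + 2*x + 1 pointwise, so the identity holds for every test function. Hence v is the weak derivative of u.


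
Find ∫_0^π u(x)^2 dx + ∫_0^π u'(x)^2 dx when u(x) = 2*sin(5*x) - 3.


||u||_{H^1(0,π)}^2 = -24/5 + 61*π

u'(x) = 10*cos(5*x).
Expand u² and (u')² and integrate term by term on (0, π), using: for integers n ≥ 1, ∫_0^π sin²(nx) dx = ∫_0^π cos²(nx) dx = π/2; for n ≠ n', ∫_0^π sin(nx)sin(n'x) dx = ∫_0^π cos(nx)cos(n'x) dx = 0; and by product-to-sum, ∫_0^π sin(nx)cos(n'x) dx = ½∫_0^π [sin((n+n')x) + sin((n−n')x)] dx, which is 0 when n+n' is even and 2n/(n²−n'²) when n+n' is odd (it need not vanish on (0, π)). For the constant mode: ∫_0^π 1 dx = π, ∫_0^π cos(nx) dx = 0, ∫_0^π sin(nx) dx = (1−(−1)^n)/n.
  u² squared terms: (-3)²·∫1 dx = 9·π = 9*π;  (2)²·∫sin(5x)² dx = 4·π/2 = 2*π.
  u² cross terms: 2·(-3)·(2)·∫1·sin(5x) dx = -12·(2/5) = -24/5.
  So ∫_0^π u² dx = 9*π + 2*π − 24/5 = -24/5 + 11*π.
  (u')² squared terms: (10)²·∫cos(5x)² dx = 100·π/2 = 50*π.
  So ∫_0^π (u')² dx = 50*π.
||u||_{H^1}^2 = (-24/5 + 11*π) + (50*π) = -24/5 + 61*π.


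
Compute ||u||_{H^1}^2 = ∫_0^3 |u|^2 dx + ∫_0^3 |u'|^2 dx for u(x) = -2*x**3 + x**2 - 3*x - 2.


||u||_{H^1}^2 = 220053/70

The H^1 norm (squared) on an interval (0, L) is
  ||u||_{H^1}^2 = ∫_0^L u(x)^2 dx + ∫_0^L u'(x)^2 dx.
Compute u'(x) = -6*x**2 + 2*x - 3.
Then u(x)^2 = 4*x**6 - 4*x**5 + 13*x**4 + 2*x**3 + 5*x**2 + 12*x + 4 and u'(x)^2 = 36*x**4 - 24*x**3 + 40*x**2 - 12*x + 9.
Integrate each monomial from 0 to 3 using ∫_0^3 c·x^n dx = c·3^(n+1)/(n+1):
  ∫_0^3 u(x)^2 dx = ∫_0^3 (4*x^6 - 4*x^5 + 13*x^4 + 2*x^3 + 5*x^2 + 12*x + 4) dx. Term by term:
    ∫_0^3 4*x^6 dx = 8748/7;  ∫_0^3 -4*x^5 dx = -486;  ∫_0^3 13*x^4 dx = 3159/5;
    ∫_0^3 2*x^3 dx = 81/2;  ∫_0^3 5*x^2 dx = 45;  ∫_0^3 12*x dx = 54;
    ∫_0^3 4 dx = 12.
  Sum: 8748/7 − 486 + 3159/5 + 81/2 + 45 + 54 + 12 = 108291/70.
  ∫_0^3 u'(x)^2 dx = ∫_0^3 (36*x^4 - 24*x^3 + 40*x^2 - 12*x + 9) dx. Term by term:
    ∫_0^3 36*x^4 dx = 8748/5;  ∫_0^3 -24*x^3 dx = -486;  ∫_0^3 40*x^2 dx = 360;
    ∫_0^3 -12*x dx = -54;  ∫_0^3 9 dx = 27.
  Sum: 8748/5 − 486 + 360 − 54 + 27 = 7983/5.
Adding: ||u||_{H^1}^2 = 108291/70 + 7983/5 = 220053/70.


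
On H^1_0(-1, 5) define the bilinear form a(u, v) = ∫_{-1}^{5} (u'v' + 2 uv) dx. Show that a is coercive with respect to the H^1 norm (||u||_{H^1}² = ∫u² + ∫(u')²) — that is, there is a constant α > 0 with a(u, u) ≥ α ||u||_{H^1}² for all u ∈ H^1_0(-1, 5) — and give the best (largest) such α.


α = 1

Coercivity of a(·,·) on H^1_0(-1, 5) means a(u, u) ≥ α ||u||_{H^1}² for every u ∈ H^1_0.
The interval has length L = 6, and Poincaré/coercivity depend only on L. Here a(u, u) = ∫(u')² + (2)·∫u².
Here c = 2 ≥ 1, so a(u,u) = ∫(u')² + c∫u² ≥ ∫(u')² + ∫u² = ||u||_{H^1}², i.e. α = 1 works. No larger α is possible: a(u,u) ≥ α||u||_{H^1}² means (1−α)∫(u')² ≥ (α−c)∫u², and for the modes u_n = sin(nπ(x−x₀)/L) (x₀ the left endpoint) one has ∫u_n²/∫(u_n')² = (L/(nπ))² → 0, so a(u_n,u_n)/||u_n||_{H^1}² → 1. Hence the optimal constant is α = 1.
Therefore α = 1.


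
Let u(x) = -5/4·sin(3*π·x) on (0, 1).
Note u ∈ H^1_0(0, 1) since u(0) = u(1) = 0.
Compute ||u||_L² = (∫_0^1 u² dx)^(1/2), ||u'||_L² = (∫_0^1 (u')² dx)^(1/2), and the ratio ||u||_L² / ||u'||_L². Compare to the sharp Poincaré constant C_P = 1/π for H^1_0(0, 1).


||u||_L² / ||u'||_L² = 1/(3*π) < C_P = 1/π.

u(x) = -5/4·sin(3*π·x), so u'(x) = -15*π*cos(3*π*x)/4.
Writing u(x) = A·sin(kπx/L) with A = -5/4 and k = 3, use ∫_0^L sin²(kπx/L) dx = L/2 and ∫_0^L cos²(kπx/L) dx = L/2.
u² = 25/16·sin²(3*π·x) and (u')² = 225*π^2/16·cos²(3*π·x), and each of sin², cos² integrates to L/2 = 1/2 over (0, 1).
∫_0^1 u² dx = 25/32, so ||u||_L² = 5*sqrt(2)/8.
∫_0^1 (u')² dx = 225*π^2/32, so ||u'||_L² = 15*sqrt(2)*π/8.
Ratio ||u||_L² / ||u'||_L² = 1/(3*π).
Sharp Poincaré constant on H^1_0(0, 1) is C_P = L/π = 1/π, achieved by sin(π·x).
This is the k = 3 harmonic; the ratio L/(kπ) is strictly less than C_P = L/π, consistent with the sharp inequality ||u||_L² ≤ C_P ||u'||_L².


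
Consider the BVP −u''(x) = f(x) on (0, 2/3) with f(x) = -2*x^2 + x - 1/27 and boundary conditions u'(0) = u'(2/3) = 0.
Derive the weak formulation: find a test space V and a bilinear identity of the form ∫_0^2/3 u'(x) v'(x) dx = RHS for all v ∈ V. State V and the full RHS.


V = H^1(0, 2/3) (no boundary constraint on v; u is determined up to an additive constant); weak form: ∫_0^2/3 u'v' dx = ∫_0^2/3 (-2*x^2 + x - 1/27) v dx for all v ∈ V.

Multiply both sides by a test function v and integrate from 0 to 2/3:
  ∫_0^2/3 −u''(x) v(x) dx = ∫_0^2/3 f(x) v(x) dx.
Integrate the LHS by parts once:
  ∫_0^2/3 −u'' v dx = −[u'(x) v(x)]_0^2/3 + ∫_0^2/3 u'(x) v'(x) dx.
Thus ∫_0^2/3 u'(x) v'(x) dx = ∫_0^2/3 f(x) v(x) dx + [u'(x) v(x)]_0^2/3.
Choose V so that boundary terms are either known or forced to vanish.
u has homogeneous Neumann: u'(0) = u'(2/3) = 0. So [u' v]_0^2/3 = 0·v(2/3) − 0·v(0) = 0 for any v; take V = H^1(0, 2/3).
Weak formulation: find u (satisfying any essential BC) such that ∫_0^2/3 u'(x) v'(x) dx = ∫_0^2/3 f v dx for all v ∈ V (homogeneous Neumann, so boundary terms vanish).
Substituting f(x) = -2*x^2 + x - 1/27, the right-hand side is ∫_0^2/3 (-2*x^2 + x - 1/27) v dx.
Compatibility check (pure Neumann): taking v ≡ 1 ∈ V gives 0 = ∫_0^2/3 f dx + (0) − (0), i.e. ∫_0^2/3 f dx must equal u'(0) − u'(2/3) = 0. Indeed ∫_0^2/3 (-2*x^2 + x - 1/27) dx = 0, so the data are compatible. The solution is then unique only up to an additive constant (fix it e.g. by requiring ∫_0^2/3 u dx = 0).


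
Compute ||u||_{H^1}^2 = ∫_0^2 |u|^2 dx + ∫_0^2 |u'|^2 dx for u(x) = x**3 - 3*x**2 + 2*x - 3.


||u||_{H^1}^2 = 2074/105

The H^1 norm (squared) on an interval (0, L) is
  ||u||_{H^1}^2 = ∫_0^L u(x)^2 dx + ∫_0^L u'(x)^2 dx.
Compute u'(x) = 3*x**2 - 6*x + 2.
Then u(x)^2 = x**6 - 6*x**5 + 13*x**4 - 18*x**3 + 22*x**2 - 12*x + 9 and u'(x)^2 = 9*x**4 - 36*x**3 + 48*x**2 - 24*x + 4.
Integrate each monomial from 0 to 2 using ∫_0^2 c·x^n dx = c·2^(n+1)/(n+1):
  ∫_0^2 u(x)^2 dx = ∫_0^2 (x^6 - 6*x^5 + 13*x^4 - 18*x^3 + 22*x^2 - 12*x + 9) dx. Term by term:
    ∫_0^2 x^6 dx = 128/7;  ∫_0^2 -6*x^5 dx = -64;  ∫_0^2 13*x^4 dx = 416/5;
    ∫_0^2 -18*x^3 dx = -72;  ∫_0^2 22*x^2 dx = 176/3;  ∫_0^2 -12*x dx = -24;
    ∫_0^2 9 dx = 18.
  Sum: 128/7 − 64 + 416/5 − 72 + 176/3 − 24 + 18 = 1906/105.
  ∫_0^2 u'(x)^2 dx = ∫_0^2 (9*x^4 - 36*x^3 + 48*x^2 - 24*x + 4) dx. Term by term:
    ∫_0^2 9*x^4 dx = 288/5;  ∫_0^2 -36*x^3 dx = -144;  ∫_0^2 48*x^2 dx = 128;
    ∫_0^2 -24*x dx = -48;  ∫_0^2 4 dx = 8.
  Sum: 288/5 − 144 + 128 − 48 + 8 = 8/5.
Adding: ||u||_{H^1}^2 = 1906/105 + 8/5 = 2074/105.


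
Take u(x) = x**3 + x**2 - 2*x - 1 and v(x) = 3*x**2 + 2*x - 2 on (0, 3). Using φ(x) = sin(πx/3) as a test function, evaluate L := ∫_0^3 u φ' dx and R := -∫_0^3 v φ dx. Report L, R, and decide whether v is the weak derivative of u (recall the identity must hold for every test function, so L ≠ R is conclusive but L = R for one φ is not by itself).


LHS = -87/π + 324/π^3, RHS = -87/π + 324/π^3. Yes, v = u' weakly.

u(x) = x**3 + x**2 - 2*x - 1, classical derivative u'(x) = 3*x**2 + 2*x - 2.
φ(x) = sin(πx/3), so φ'(x) = π*cos(π*x/3)/3.
Note φ(0) = φ(3) = 0, so the boundary term u·φ vanishes.
LHS = ∫_0^3 u(x) φ'(x) dx = ∫_0^3 (π*x^3*cos(π*x/3)/3 + π*x^2*cos(π*x/3)/3 - 2*π*x*cos(π*x/3)/3 - π*cos(π*x/3)/3) dx. Term by term:
  ∫_0^3 -π*cos(π*x/3)/3 dx = 0;  ∫_0^3 -2*π*x*cos(π*x/3)/3 dx = 12/π;  ∫_0^3 π*x^2*cos(π*x/3)/3 dx = -18/π;
  ∫_0^3 π*x^3*cos(π*x/3)/3 dx = -81/π + 324/π^3.
Sum: 0 + 12/π − 18/π + -81/π + 324/π^3 = -87/π + 324/π^3.
So LHS = -87/π + 324/π^3.
∫_0^3 v(x) φ(x) dx = ∫_0^3 (3*x^2*sin(π*x/3) + 2*x*sin(π*x/3) - 2*sin(π*x/3)) dx. Term by term:
  ∫_0^3 -2*sin(π*x/3) dx = -12/π;  ∫_0^3 2*x*sin(π*x/3) dx = 18/π;  ∫_0^3 3*x^2*sin(π*x/3) dx = -324/π^3 + 81/π.
Sum: -12/π + 18/π + -324/π^3 + 81/π = -324/π^3 + 87/π.
So RHS = -∫_0^3 v(x) φ(x) dx = -87/π + 324/π^3.
LHS = RHS, so the identity holds for this test φ.
Moreover u is smooth here and v(x) = u'(x) = 3*x**2 + 2*x - 2 pointwise, so the identity holds for every test function. Hence v is the weak derivative of u.


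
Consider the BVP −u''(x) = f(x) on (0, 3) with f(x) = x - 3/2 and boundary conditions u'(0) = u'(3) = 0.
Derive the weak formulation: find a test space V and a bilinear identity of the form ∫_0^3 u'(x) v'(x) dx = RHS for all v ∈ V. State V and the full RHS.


V = H^1(0, 3) (no boundary constraint on v; u is determined up to an additive constant); weak form: ∫_0^3 u'v' dx = ∫_0^3 (x - 3/2) v dx for all v ∈ V.

Multiply both sides by a test function v and integrate from 0 to 3:
  ∫_0^3 −u''(x) v(x) dx = ∫_0^3 f(x) v(x) dx.
Integrate the LHS by parts once:
  ∫_0^3 −u'' v dx = −[u'(x) v(x)]_0^3 + ∫_0^3 u'(x) v'(x) dx.
Thus ∫_0^3 u'(x) v'(x) dx = ∫_0^3 f(x) v(x) dx + [u'(x) v(x)]_0^3.
Choose V so that boundary terms are either known or forced to vanish.
u has homogeneous Neumann: u'(0) = u'(3) = 0. So [u' v]_0^3 = 0·v(3) − 0·v(0) = 0 for any v; take V = H^1(0, 3).
Weak formulation: find u (satisfying any essential BC) such that ∫_0^3 u'(x) v'(x) dx = ∫_0^3 f v dx for all v ∈ V (homogeneous Neumann, so boundary terms vanish).
Substituting f(x) = x - 3/2, the right-hand side is ∫_0^3 (x - 3/2) v dx.
Compatibility check (pure Neumann): taking v ≡ 1 ∈ V gives 0 = ∫_0^3 f dx + (0) − (0), i.e. ∫_0^3 f dx must equal u'(0) − u'(3) = 0. Indeed ∫_0^3 (x - 3/2) dx = 0, so the data are compatible. The solution is then unique only up to an additive constant (fix it e.g. by requiring ∫_0^3 u dx = 0).
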